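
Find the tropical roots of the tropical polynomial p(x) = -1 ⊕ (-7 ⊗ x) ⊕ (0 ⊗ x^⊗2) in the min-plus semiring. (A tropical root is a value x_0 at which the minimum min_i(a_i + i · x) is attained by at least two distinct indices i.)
Roots: {-7, 6}

Each tropical root is a break point of the lower envelope of the lines y = a_i + i · x (there are 3 lines, with slopes 0, 1, ..., 2). Only the lines that attain the minimum somewhere contribute to roots; other lines are dominated. Here the surviving (envelope) indices are i = 2, i = 1, i = 0.
Intersections between consecutive envelope lines give the roots: for adjacent envelope indices i < j the intersection is x = (a_i − a_j) / (j − i). Reading off the sorted break points: {-7, 6}.
Verification: at each break x_0, at least two indices attain the minimum of min_i(a_i + i · x_0).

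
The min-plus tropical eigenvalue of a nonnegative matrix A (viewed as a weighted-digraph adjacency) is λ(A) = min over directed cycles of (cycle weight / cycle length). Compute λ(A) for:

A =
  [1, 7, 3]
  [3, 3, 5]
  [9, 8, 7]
λ(A) = 1

Enumerate directed cycles and compute their means (weight / length). Sample:
  cycle 0 → 0: weight = 1, length = 1, mean = 1/1 ≈ 1.000
  cycle 1 → 1: weight = 3, length = 1, mean = 3/1 ≈ 3.000
  cycle 2 → 2: weight = 7, length = 1, mean = 7/1 ≈ 7.000
  cycle 0 → 1 → 0: weight = 10, length = 2, mean = 10/2 ≈ 5.000
  cycle 0 → 2 → 0: weight = 12, length = 2, mean = 12/2 ≈ 6.000
  cycle 1 → 0 → 1: weight = 10, length = 2, mean = 10/2 ≈ 5.000
Minimum mean = 1.000, attained e.g. along the cycle 0 → 0 with weight 1 and length 1. So λ(A) = 1/1 = 1.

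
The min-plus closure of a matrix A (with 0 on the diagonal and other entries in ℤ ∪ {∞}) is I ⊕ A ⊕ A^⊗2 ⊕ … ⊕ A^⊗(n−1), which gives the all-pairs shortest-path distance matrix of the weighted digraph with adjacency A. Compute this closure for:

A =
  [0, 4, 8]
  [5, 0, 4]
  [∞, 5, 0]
Closure =
  [0, 4, 8]
  [5, 0, 4]
  [10, 5, 0]

This is the Floyd-Warshall all-pairs shortest-path computation. For each intermediate vertex k = 0, 1, …, 2, update dist[i][j] ← min(dist[i][j], dist[i][k] + dist[k][j]). The final matrix gives, for each (i, j), the minimum total weight of any directed path from i to j (possibly empty when i = j).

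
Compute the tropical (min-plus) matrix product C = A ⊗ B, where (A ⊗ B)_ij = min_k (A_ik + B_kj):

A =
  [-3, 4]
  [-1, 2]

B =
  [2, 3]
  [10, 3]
A ⊗ B =
  [-1, 0]
  [1, 2]

Apply the min-plus product entry-by-entry:
  C[0][0] = min over k of (A[0][0] + B[0][0] = -3 + 2 = -1, A[0][1] + B[1][0] = 4 + 10 = 14) = -1 (attained at k = 0)
  C[0][1] = min over k of (A[0][0] + B[0][1] = -3 + 3 = 0, A[0][1] + B[1][1] = 4 + 3 = 7) = 0 (attained at k = 0)
  C[1][0] = min over k of (A[1][0] + B[0][0] = -1 + 2 = 1, A[1][1] + B[1][0] = 2 + 10 = 12) = 1 (attained at k = 0)
  C[1][1] = min over k of (A[1][0] + B[0][1] = -1 + 3 = 2, A[1][1] + B[1][1] = 2 + 3 = 5) = 2 (attained at k = 0)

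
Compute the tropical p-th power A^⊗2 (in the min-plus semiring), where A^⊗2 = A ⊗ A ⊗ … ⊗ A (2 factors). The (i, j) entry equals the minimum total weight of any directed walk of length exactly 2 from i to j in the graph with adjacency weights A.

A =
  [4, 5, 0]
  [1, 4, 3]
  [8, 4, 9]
A^⊗2 =
  [6, 4, 4]
  [5, 6, 1]
  [5, 8, 7]

Each entry (A^⊗2)_ij equals the minimum over all length-2 walks i = v_0 → v_1 → … → v_2 = j of Σ_t A[v_t][v_{t+1}]. For example, for (i, j) = (0, 2) we minimise over 3 possible intermediate vertex sequences; the minimum is 4, attained along the walk 0 → 0 → 2.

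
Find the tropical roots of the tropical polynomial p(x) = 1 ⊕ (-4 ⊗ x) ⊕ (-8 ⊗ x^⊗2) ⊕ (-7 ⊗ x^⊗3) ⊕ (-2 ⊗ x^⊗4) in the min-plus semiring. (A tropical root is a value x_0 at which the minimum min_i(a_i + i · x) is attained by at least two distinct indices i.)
Roots: {-5, -1, 4, 5}

Each tropical root is a break point of the lower envelope of the lines y = a_i + i · x (there are 5 lines, with slopes 0, 1, ..., 4). Only the lines that attain the minimum somewhere contribute to roots; other lines are dominated. Here the surviving (envelope) indices are i = 4, i = 3, i = 2, i = 1, i = 0.
Intersections between consecutive envelope lines give the roots: for adjacent envelope indices i < j the intersection is x = (a_i − a_j) / (j − i). Reading off the sorted break points: {-5, -1, 4, 5}.
Verification: at each break x_0, at least two indices attain the minimum of min_i(a_i + i · x_0).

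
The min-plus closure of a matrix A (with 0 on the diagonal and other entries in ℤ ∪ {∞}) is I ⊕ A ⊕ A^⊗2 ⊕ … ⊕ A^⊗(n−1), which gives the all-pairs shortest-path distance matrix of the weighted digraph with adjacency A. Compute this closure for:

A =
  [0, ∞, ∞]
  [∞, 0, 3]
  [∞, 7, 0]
Closure =
  [0, ∞, ∞]
  [∞, 0, 3]
  [∞, 7, 0]

This is the Floyd-Warshall all-pairs shortest-path computation. For each intermediate vertex k = 0, 1, …, 2, update dist[i][j] ← min(dist[i][j], dist[i][k] + dist[k][j]). The final matrix gives, for each (i, j), the minimum total weight of any directed path from i to j (possibly empty when i = j).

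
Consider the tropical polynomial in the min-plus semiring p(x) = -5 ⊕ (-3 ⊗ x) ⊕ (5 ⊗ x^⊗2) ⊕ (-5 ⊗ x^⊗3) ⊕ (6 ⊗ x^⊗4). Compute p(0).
p(0) = -5

A tropical monomial a ⊗ x^⊗i evaluates to a + i · x. Evaluating each term at x = 0:
  Term 0 contributes -5 + 0 · 0 = -5
  Term 1 contributes -3 + 1 · 0 = -3
  Term 2 contributes 5 + 2 · 0 = 5
  Term 3 contributes -5 + 3 · 0 = -5
  Term 4 contributes 6 + 4 · 0 = 6
p(0) = ⊕ of these = min[-5, -3, 5, -5, 6] = -5.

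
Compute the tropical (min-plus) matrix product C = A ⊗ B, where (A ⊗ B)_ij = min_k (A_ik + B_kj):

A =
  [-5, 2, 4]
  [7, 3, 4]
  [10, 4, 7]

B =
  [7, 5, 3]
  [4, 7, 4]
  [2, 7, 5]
A ⊗ B =
  [2, 0, -2]
  [6, 10, 7]
  [8, 11, 8]

Apply the min-plus product entry-by-entry:
  C[0][0] = min over k of (A[0][0] + B[0][0] = -5 + 7 = 2, A[0][1] + B[1][0] = 2 + 4 = 6, A[0][2] + B[2][0] = 4 + 2 = 6) = 2 (attained at k = 0)
  C[0][1] = min over k of (A[0][0] + B[0][1] = -5 + 5 = 0, A[0][1] + B[1][1] = 2 + 7 = 9, A[0][2] + B[2][1] = 4 + 7 = 11) = 0 (attained at k = 0)
  C[0][2] = min over k of (A[0][0] + B[0][2] = -5 + 3 = -2, A[0][1] + B[1][2] = 2 + 4 = 6, A[0][2] + B[2][2] = 4 + 5 = 9) = -2 (attained at k = 0)
  C[1][0] = min over k of (A[1][0] + B[0][0] = 7 + 7 = 14, A[1][1] + B[1][0] = 3 + 4 = 7, A[1][2] + B[2][0] = 4 + 2 = 6) = 6 (attained at k = 2)
  C[1][1] = min over k of (A[1][0] + B[0][1] = 7 + 5 = 12, A[1][1] + B[1][1] = 3 + 7 = 10, A[1][2] + B[2][1] = 4 + 7 = 11) = 10 (attained at k = 1)
  C[1][2] = min over k of (A[1][0] + B[0][2] = 7 + 3 = 10, A[1][1] + B[1][2] = 3 + 4 = 7, A[1][2] + B[2][2] = 4 + 5 = 9) = 7 (attained at k = 1)
  C[2][0] = min over k of (A[2][0] + B[0][0] = 10 + 7 = 17, A[2][1] + B[1][0] = 4 + 4 = 8, A[2][2] + B[2][0] = 7 + 2 = 9) = 8 (attained at k = 1)
  C[2][1] = min over k of (A[2][0] + B[0][1] = 10 + 5 = 15, A[2][1] + B[1][1] = 4 + 7 = 11, A[2][2] + B[2][1] = 7 + 7 = 14) = 11 (attained at k = 1)
  C[2][2] = min over k of (A[2][0] + B[0][2] = 10 + 3 = 13, A[2][1] + B[1][2] = 4 + 4 = 8, A[2][2] + B[2][2] = 7 + 5 = 12) = 8 (attained at k = 1)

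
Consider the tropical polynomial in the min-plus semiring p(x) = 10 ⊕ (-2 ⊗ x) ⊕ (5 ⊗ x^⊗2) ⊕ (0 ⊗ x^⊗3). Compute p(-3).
p(-3) = -9

A tropical monomial a ⊗ x^⊗i evaluates to a + i · x. Evaluating each term at x = -3:
  Term 0 contributes 10 + 0 · -3 = 10
  Term 1 contributes -2 + 1 · -3 = -5
  Term 2 contributes 5 + 2 · -3 = -1
  Term 3 contributes 0 + 3 · -3 = -9
p(-3) = ⊕ of these = min[10, -5, -1, -9] = -9.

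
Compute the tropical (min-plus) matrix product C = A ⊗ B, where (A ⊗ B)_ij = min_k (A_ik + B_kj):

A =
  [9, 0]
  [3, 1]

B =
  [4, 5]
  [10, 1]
A ⊗ B =
  [10, 1]
  [7, 2]

Apply the min-plus product entry-by-entry:
  C[0][0] = min over k of (A[0][0] + B[0][0] = 9 + 4 = 13, A[0][1] + B[1][0] = 0 + 10 = 10) = 10 (attained at k = 1)
  C[0][1] = min over k of (A[0][0] + B[0][1] = 9 + 5 = 14, A[0][1] + B[1][1] = 0 + 1 = 1) = 1 (attained at k = 1)
  C[1][0] = min over k of (A[1][0] + B[0][0] = 3 + 4 = 7, A[1][1] + B[1][0] = 1 + 10 = 11) = 7 (attained at k = 0)
  C[1][1] = min over k of (A[1][0] + B[0][1] = 3 + 5 = 8, A[1][1] + B[1][1] = 1 + 1 = 2) = 2 (attained at k = 1)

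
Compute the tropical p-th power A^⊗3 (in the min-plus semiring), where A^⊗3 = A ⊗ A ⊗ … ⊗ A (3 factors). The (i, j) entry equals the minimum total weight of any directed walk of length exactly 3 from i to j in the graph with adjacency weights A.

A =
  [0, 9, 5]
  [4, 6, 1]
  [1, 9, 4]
A^⊗3 =
  [0, 9, 5]
  [2, 11, 7]
  [1, 10, 6]

Each entry (A^⊗3)_ij equals the minimum over all length-3 walks i = v_0 → v_1 → … → v_3 = j of Σ_t A[v_t][v_{t+1}]. For example, for (i, j) = (0, 2) we minimise over 9 possible intermediate vertex sequences; the minimum is 5, attained along the walk 0 → 0 → 0 → 2.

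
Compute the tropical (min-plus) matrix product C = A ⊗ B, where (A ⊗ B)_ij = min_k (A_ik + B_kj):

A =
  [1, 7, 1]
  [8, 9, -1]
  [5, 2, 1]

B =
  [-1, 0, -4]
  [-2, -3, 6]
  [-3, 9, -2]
A ⊗ B =
  [-2, 1, -3]
  [-4, 6, -3]
  [-2, -1, -1]

Apply the min-plus product entry-by-entry:
  C[0][0] = min over k of (A[0][0] + B[0][0] = 1 + -1 = 0, A[0][1] + B[1][0] = 7 + -2 = 5, A[0][2] + B[2][0] = 1 + -3 = -2) = -2 (attained at k = 2)
  C[0][1] = min over k of (A[0][0] + B[0][1] = 1 + 0 = 1, A[0][1] + B[1][1] = 7 + -3 = 4, A[0][2] + B[2][1] = 1 + 9 = 10) = 1 (attained at k = 0)
  C[0][2] = min over k of (A[0][0] + B[0][2] = 1 + -4 = -3, A[0][1] + B[1][2] = 7 + 6 = 13, A[0][2] + B[2][2] = 1 + -2 = -1) = -3 (attained at k = 0)
  C[1][0] = min over k of (A[1][0] + B[0][0] = 8 + -1 = 7, A[1][1] + B[1][0] = 9 + -2 = 7, A[1][2] + B[2][0] = -1 + -3 = -4) = -4 (attained at k = 2)
  C[1][1] = min over k of (A[1][0] + B[0][1] = 8 + 0 = 8, A[1][1] + B[1][1] = 9 + -3 = 6, A[1][2] + B[2][1] = -1 + 9 = 8) = 6 (attained at k = 1)
  C[1][2] = min over k of (A[1][0] + B[0][2] = 8 + -4 = 4, A[1][1] + B[1][2] = 9 + 6 = 15, A[1][2] + B[2][2] = -1 + -2 = -3) = -3 (attained at k = 2)
  C[2][0] = min over k of (A[2][0] + B[0][0] = 5 + -1 = 4, A[2][1] + B[1][0] = 2 + -2 = 0, A[2][2] + B[2][0] = 1 + -3 = -2) = -2 (attained at k = 2)
  C[2][1] = min over k of (A[2][0] + B[0][1] = 5 + 0 = 5, A[2][1] + B[1][1] = 2 + -3 = -1, A[2][2] + B[2][1] = 1 + 9 = 10) = -1 (attained at k = 1)
  C[2][2] = min over k of (A[2][0] + B[0][2] = 5 + -4 = 1, A[2][1] + B[1][2] = 2 + 6 = 8, A[2][2] + B[2][2] = 1 + -2 = -1) = -1 (attained at k = 2)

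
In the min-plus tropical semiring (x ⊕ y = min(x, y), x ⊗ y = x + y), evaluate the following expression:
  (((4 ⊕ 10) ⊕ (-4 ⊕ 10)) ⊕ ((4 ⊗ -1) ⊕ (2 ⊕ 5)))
(((4 ⊕ 10) ⊕ (-4 ⊕ 10)) ⊕ ((4 ⊗ -1) ⊕ (2 ⊕ 5))) = -4

Expand innermost to outermost. Recall ⊕ takes the minimum of its arguments and ⊗ takes their sum. Working out the expression (((4 ⊕ 10) ⊕ (-4 ⊕ 10)) ⊕ ((4 ⊗ -1) ⊕ (2 ⊕ 5))) gives -4.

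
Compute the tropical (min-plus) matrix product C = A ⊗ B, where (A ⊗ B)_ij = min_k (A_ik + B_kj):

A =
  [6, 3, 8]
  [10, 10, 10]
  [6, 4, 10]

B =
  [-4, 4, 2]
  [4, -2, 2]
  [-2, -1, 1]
A ⊗ B =
  [2, 1, 5]
  [6, 8, 11]
  [2, 2, 6]

Apply the min-plus product entry-by-entry:
  C[0][0] = min over k of (A[0][0] + B[0][0] = 6 + -4 = 2, A[0][1] + B[1][0] = 3 + 4 = 7, A[0][2] + B[2][0] = 8 + -2 = 6) = 2 (attained at k = 0)
  C[0][1] = min over k of (A[0][0] + B[0][1] = 6 + 4 = 10, A[0][1] + B[1][1] = 3 + -2 = 1, A[0][2] + B[2][1] = 8 + -1 = 7) = 1 (attained at k = 1)
  C[0][2] = min over k of (A[0][0] + B[0][2] = 6 + 2 = 8, A[0][1] + B[1][2] = 3 + 2 = 5, A[0][2] + B[2][2] = 8 + 1 = 9) = 5 (attained at k = 1)
  C[1][0] = min over k of (A[1][0] + B[0][0] = 10 + -4 = 6, A[1][1] + B[1][0] = 10 + 4 = 14, A[1][2] + B[2][0] = 10 + -2 = 8) = 6 (attained at k = 0)
  C[1][1] = min over k of (A[1][0] + B[0][1] = 10 + 4 = 14, A[1][1] + B[1][1] = 10 + -2 = 8, A[1][2] + B[2][1] = 10 + -1 = 9) = 8 (attained at k = 1)
  C[1][2] = min over k of (A[1][0] + B[0][2] = 10 + 2 = 12, A[1][1] + B[1][2] = 10 + 2 = 12, A[1][2] + B[2][2] = 10 + 1 = 11) = 11 (attained at k = 2)
  C[2][0] = min over k of (A[2][0] + B[0][0] = 6 + -4 = 2, A[2][1] + B[1][0] = 4 + 4 = 8, A[2][2] + B[2][0] = 10 + -2 = 8) = 2 (attained at k = 0)
  C[2][1] = min over k of (A[2][0] + B[0][1] = 6 + 4 = 10, A[2][1] + B[1][1] = 4 + -2 = 2, A[2][2] + B[2][1] = 10 + -1 = 9) = 2 (attained at k = 1)
  C[2][2] = min over k of (A[2][0] + B[0][2] = 6 + 2 = 8, A[2][1] + B[1][2] = 4 + 2 = 6, A[2][2] + B[2][2] = 10 + 1 = 11) = 6 (attained at k = 1)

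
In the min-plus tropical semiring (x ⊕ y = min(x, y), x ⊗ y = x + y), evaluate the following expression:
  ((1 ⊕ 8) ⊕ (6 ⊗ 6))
((1 ⊕ 8) ⊕ (6 ⊗ 6)) = 1

Expand innermost to outermost. Recall ⊕ takes the minimum of its arguments and ⊗ takes their sum. Working out the expression ((1 ⊕ 8) ⊕ (6 ⊗ 6)) gives 1.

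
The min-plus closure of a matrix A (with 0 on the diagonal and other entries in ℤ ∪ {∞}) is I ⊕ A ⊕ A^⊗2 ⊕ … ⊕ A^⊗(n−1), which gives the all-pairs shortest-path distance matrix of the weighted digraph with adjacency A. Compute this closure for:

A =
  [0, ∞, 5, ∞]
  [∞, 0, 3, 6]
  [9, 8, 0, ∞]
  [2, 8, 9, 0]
Closure =
  [0, 13, 5, 19]
  [8, 0, 3, 6]
  [9, 8, 0, 14]
  [2, 8, 7, 0]

This is the Floyd-Warshall all-pairs shortest-path computation. For each intermediate vertex k = 0, 1, …, 3, update dist[i][j] ← min(dist[i][j], dist[i][k] + dist[k][j]). The final matrix gives, for each (i, j), the minimum total weight of any directed path from i to j (possibly empty when i = j).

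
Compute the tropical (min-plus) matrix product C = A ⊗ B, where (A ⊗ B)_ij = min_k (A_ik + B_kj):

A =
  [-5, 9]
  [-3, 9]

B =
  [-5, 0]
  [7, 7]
A ⊗ B =
  [-10, -5]
  [-8, -3]

Apply the min-plus product entry-by-entry:
  C[0][0] = min over k of (A[0][0] + B[0][0] = -5 + -5 = -10, A[0][1] + B[1][0] = 9 + 7 = 16) = -10 (attained at k = 0)
  C[0][1] = min over k of (A[0][0] + B[0][1] = -5 + 0 = -5, A[0][1] + B[1][1] = 9 + 7 = 16) = -5 (attained at k = 0)
  C[1][0] = min over k of (A[1][0] + B[0][0] = -3 + -5 = -8, A[1][1] + B[1][0] = 9 + 7 = 16) = -8 (attained at k = 0)
  C[1][1] = min over k of (A[1][0] + B[0][1] = -3 + 0 = -3, A[1][1] + B[1][1] = 9 + 7 = 16) = -3 (attained at k = 0)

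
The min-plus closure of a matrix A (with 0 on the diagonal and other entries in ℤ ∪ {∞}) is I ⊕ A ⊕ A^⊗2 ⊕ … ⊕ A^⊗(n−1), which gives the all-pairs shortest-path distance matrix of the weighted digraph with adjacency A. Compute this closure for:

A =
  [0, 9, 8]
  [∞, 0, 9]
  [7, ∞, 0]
Closure =
  [0, 9, 8]
  [16, 0, 9]
  [7, 16, 0]

This is the Floyd-Warshall all-pairs shortest-path computation. For each intermediate vertex k = 0, 1, …, 2, update dist[i][j] ← min(dist[i][j], dist[i][k] + dist[k][j]). The final matrix gives, for each (i, j), the minimum total weight of any directed path from i to j (possibly empty when i = j).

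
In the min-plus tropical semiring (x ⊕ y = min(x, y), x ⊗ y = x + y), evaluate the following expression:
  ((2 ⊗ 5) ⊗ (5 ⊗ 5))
((2 ⊗ 5) ⊗ (5 ⊗ 5)) = 17

Expand innermost to outermost. Recall ⊕ takes the minimum of its arguments and ⊗ takes their sum. Working out the expression ((2 ⊗ 5) ⊗ (5 ⊗ 5)) gives 17.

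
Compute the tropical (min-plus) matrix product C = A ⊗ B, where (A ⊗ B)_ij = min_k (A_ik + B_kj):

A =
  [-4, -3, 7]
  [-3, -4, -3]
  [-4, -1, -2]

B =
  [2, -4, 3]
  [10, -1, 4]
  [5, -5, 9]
A ⊗ B =
  [-2, -8, -1]
  [-1, -8, 0]
  [-2, -8, -1]

Apply the min-plus product entry-by-entry:
  C[0][0] = min over k of (A[0][0] + B[0][0] = -4 + 2 = -2, A[0][1] + B[1][0] = -3 + 10 = 7, A[0][2] + B[2][0] = 7 + 5 = 12) = -2 (attained at k = 0)
  C[0][1] = min over k of (A[0][0] + B[0][1] = -4 + -4 = -8, A[0][1] + B[1][1] = -3 + -1 = -4, A[0][2] + B[2][1] = 7 + -5 = 2) = -8 (attained at k = 0)
  C[0][2] = min over k of (A[0][0] + B[0][2] = -4 + 3 = -1, A[0][1] + B[1][2] = -3 + 4 = 1, A[0][2] + B[2][2] = 7 + 9 = 16) = -1 (attained at k = 0)
  C[1][0] = min over k of (A[1][0] + B[0][0] = -3 + 2 = -1, A[1][1] + B[1][0] = -4 + 10 = 6, A[1][2] + B[2][0] = -3 + 5 = 2) = -1 (attained at k = 0)
  C[1][1] = min over k of (A[1][0] + B[0][1] = -3 + -4 = -7, A[1][1] + B[1][1] = -4 + -1 = -5, A[1][2] + B[2][1] = -3 + -5 = -8) = -8 (attained at k = 2)
  C[1][2] = min over k of (A[1][0] + B[0][2] = -3 + 3 = 0, A[1][1] + B[1][2] = -4 + 4 = 0, A[1][2] + B[2][2] = -3 + 9 = 6) = 0 (attained at k = 0)
  C[2][0] = min over k of (A[2][0] + B[0][0] = -4 + 2 = -2, A[2][1] + B[1][0] = -1 + 10 = 9, A[2][2] + B[2][0] = -2 + 5 = 3) = -2 (attained at k = 0)
  C[2][1] = min over k of (A[2][0] + B[0][1] = -4 + -4 = -8, A[2][1] + B[1][1] = -1 + -1 = -2, A[2][2] + B[2][1] = -2 + -5 = -7) = -8 (attained at k = 0)
  C[2][2] = min over k of (A[2][0] + B[0][2] = -4 + 3 = -1, A[2][1] + B[1][2] = -1 + 4 = 3, A[2][2] + B[2][2] = -2 + 9 = 7) = -1 (attained at k = 0)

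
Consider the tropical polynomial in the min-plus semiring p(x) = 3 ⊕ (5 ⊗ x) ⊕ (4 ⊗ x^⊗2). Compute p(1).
p(1) = 3

A tropical monomial a ⊗ x^⊗i evaluates to a + i · x. Evaluating each term at x = 1:
  Term 0 contributes 3 + 0 · 1 = 3
  Term 1 contributes 5 + 1 · 1 = 6
  Term 2 contributes 4 + 2 · 1 = 6
p(1) = ⊕ of these = min[3, 6, 6] = 3.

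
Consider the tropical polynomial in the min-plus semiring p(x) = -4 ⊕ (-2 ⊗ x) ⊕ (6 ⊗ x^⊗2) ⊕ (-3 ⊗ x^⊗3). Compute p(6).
p(6) = -4

A tropical monomial a ⊗ x^⊗i evaluates to a + i · x. Evaluating each term at x = 6:
  Term 0 contributes -4 + 0 · 6 = -4
  Term 1 contributes -2 + 1 · 6 = 4
  Term 2 contributes 6 + 2 · 6 = 18
  Term 3 contributes -3 + 3 · 6 = 15
p(6) = ⊕ of these = min[-4, 4, 18, 15] = -4.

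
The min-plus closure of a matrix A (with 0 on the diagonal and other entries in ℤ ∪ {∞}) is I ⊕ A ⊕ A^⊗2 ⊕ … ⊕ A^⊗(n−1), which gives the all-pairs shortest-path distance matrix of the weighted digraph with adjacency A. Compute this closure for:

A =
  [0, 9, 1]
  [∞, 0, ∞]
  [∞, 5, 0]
Closure =
  [0, 6, 1]
  [∞, 0, ∞]
  [∞, 5, 0]

This is the Floyd-Warshall all-pairs shortest-path computation. For each intermediate vertex k = 0, 1, …, 2, update dist[i][j] ← min(dist[i][j], dist[i][k] + dist[k][j]). The final matrix gives, for each (i, j), the minimum total weight of any directed path from i to j (possibly empty when i = j).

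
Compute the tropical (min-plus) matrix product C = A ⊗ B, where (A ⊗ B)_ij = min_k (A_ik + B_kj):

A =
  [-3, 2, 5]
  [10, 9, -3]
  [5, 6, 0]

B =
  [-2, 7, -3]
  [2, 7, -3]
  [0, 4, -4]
A ⊗ B =
  [-5, 4, -6]
  [-3, 1, -7]
  [0, 4, -4]

Apply the min-plus product entry-by-entry:
  C[0][0] = min over k of (A[0][0] + B[0][0] = -3 + -2 = -5, A[0][1] + B[1][0] = 2 + 2 = 4, A[0][2] + B[2][0] = 5 + 0 = 5) = -5 (attained at k = 0)
  C[0][1] = min over k of (A[0][0] + B[0][1] = -3 + 7 = 4, A[0][1] + B[1][1] = 2 + 7 = 9, A[0][2] + B[2][1] = 5 + 4 = 9) = 4 (attained at k = 0)
  C[0][2] = min over k of (A[0][0] + B[0][2] = -3 + -3 = -6, A[0][1] + B[1][2] = 2 + -3 = -1, A[0][2] + B[2][2] = 5 + -4 = 1) = -6 (attained at k = 0)
  C[1][0] = min over k of (A[1][0] + B[0][0] = 10 + -2 = 8, A[1][1] + B[1][0] = 9 + 2 = 11, A[1][2] + B[2][0] = -3 + 0 = -3) = -3 (attained at k = 2)
  C[1][1] = min over k of (A[1][0] + B[0][1] = 10 + 7 = 17, A[1][1] + B[1][1] = 9 + 7 = 16, A[1][2] + B[2][1] = -3 + 4 = 1) = 1 (attained at k = 2)
  C[1][2] = min over k of (A[1][0] + B[0][2] = 10 + -3 = 7, A[1][1] + B[1][2] = 9 + -3 = 6, A[1][2] + B[2][2] = -3 + -4 = -7) = -7 (attained at k = 2)
  C[2][0] = min over k of (A[2][0] + B[0][0] = 5 + -2 = 3, A[2][1] + B[1][0] = 6 + 2 = 8, A[2][2] + B[2][0] = 0 + 0 = 0) = 0 (attained at k = 2)
  C[2][1] = min over k of (A[2][0] + B[0][1] = 5 + 7 = 12, A[2][1] + B[1][1] = 6 + 7 = 13, A[2][2] + B[2][1] = 0 + 4 = 4) = 4 (attained at k = 2)
  C[2][2] = min over k of (A[2][0] + B[0][2] = 5 + -3 = 2, A[2][1] + B[1][2] = 6 + -3 = 3, A[2][2] + B[2][2] = 0 + -4 = -4) = -4 (attained at k = 2)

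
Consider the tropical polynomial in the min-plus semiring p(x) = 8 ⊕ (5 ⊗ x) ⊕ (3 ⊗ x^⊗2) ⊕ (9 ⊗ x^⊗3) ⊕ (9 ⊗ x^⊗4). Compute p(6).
p(6) = 8

A tropical monomial a ⊗ x^⊗i evaluates to a + i · x. Evaluating each term at x = 6:
  Term 0 contributes 8 + 0 · 6 = 8
  Term 1 contributes 5 + 1 · 6 = 11
  Term 2 contributes 3 + 2 · 6 = 15
  Term 3 contributes 9 + 3 · 6 = 27
  Term 4 contributes 9 + 4 · 6 = 33
p(6) = ⊕ of these = min[8, 11, 15, 27, 33] = 8.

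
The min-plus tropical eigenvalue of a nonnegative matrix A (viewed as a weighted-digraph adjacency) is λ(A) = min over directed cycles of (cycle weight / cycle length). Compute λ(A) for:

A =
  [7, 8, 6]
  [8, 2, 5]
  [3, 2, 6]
λ(A) = 2

Enumerate directed cycles and compute their means (weight / length). Sample:
  cycle 0 → 0: weight = 7, length = 1, mean = 7/1 ≈ 7.000
  cycle 1 → 1: weight = 2, length = 1, mean = 2/1 ≈ 2.000
  cycle 2 → 2: weight = 6, length = 1, mean = 6/1 ≈ 6.000
  cycle 0 → 1 → 0: weight = 16, length = 2, mean = 16/2 ≈ 8.000
  cycle 0 → 2 → 0: weight = 9, length = 2, mean = 9/2 ≈ 4.500
  cycle 1 → 0 → 1: weight = 16, length = 2, mean = 16/2 ≈ 8.000
Minimum mean = 2.000, attained e.g. along the cycle 1 → 1 with weight 2 and length 1. So λ(A) = 2/1 = 2.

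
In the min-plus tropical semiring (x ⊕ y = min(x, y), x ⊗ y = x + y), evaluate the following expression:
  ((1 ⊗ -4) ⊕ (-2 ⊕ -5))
((1 ⊗ -4) ⊕ (-2 ⊕ -5)) = -5

Expand innermost to outermost. Recall ⊕ takes the minimum of its arguments and ⊗ takes their sum. Working out the expression ((1 ⊗ -4) ⊕ (-2 ⊕ -5)) gives -5.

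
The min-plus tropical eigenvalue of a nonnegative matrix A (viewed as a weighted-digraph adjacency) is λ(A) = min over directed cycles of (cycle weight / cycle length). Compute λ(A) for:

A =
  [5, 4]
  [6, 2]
λ(A) = 2

Enumerate directed cycles and compute their means (weight / length). Sample:
  cycle 0 → 0: weight = 5, length = 1, mean = 5/1 ≈ 5.000
  cycle 1 → 1: weight = 2, length = 1, mean = 2/1 ≈ 2.000
  cycle 0 → 1 → 0: weight = 10, length = 2, mean = 10/2 ≈ 5.000
  cycle 1 → 0 → 1: weight = 10, length = 2, mean = 10/2 ≈ 5.000
Minimum mean = 2.000, attained e.g. along the cycle 1 → 1 with weight 2 and length 1. So λ(A) = 2/1 = 2.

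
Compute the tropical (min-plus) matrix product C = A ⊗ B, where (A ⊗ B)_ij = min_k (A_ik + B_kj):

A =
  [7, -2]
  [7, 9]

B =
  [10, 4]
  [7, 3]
A ⊗ B =
  [5, 1]
  [16, 11]

Apply the min-plus product entry-by-entry:
  C[0][0] = min over k of (A[0][0] + B[0][0] = 7 + 10 = 17, A[0][1] + B[1][0] = -2 + 7 = 5) = 5 (attained at k = 1)
  C[0][1] = min over k of (A[0][0] + B[0][1] = 7 + 4 = 11, A[0][1] + B[1][1] = -2 + 3 = 1) = 1 (attained at k = 1)
  C[1][0] = min over k of (A[1][0] + B[0][0] = 7 + 10 = 17, A[1][1] + B[1][0] = 9 + 7 = 16) = 16 (attained at k = 1)
  C[1][1] = min over k of (A[1][0] + B[0][1] = 7 + 4 = 11, A[1][1] + B[1][1] = 9 + 3 = 12) = 11 (attained at k = 0)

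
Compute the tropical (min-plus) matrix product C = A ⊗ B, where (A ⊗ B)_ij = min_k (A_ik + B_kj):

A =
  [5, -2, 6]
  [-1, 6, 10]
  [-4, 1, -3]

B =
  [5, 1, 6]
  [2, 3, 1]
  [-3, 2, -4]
A ⊗ B =
  [0, 1, -1]
  [4, 0, 5]
  [-6, -3, -7]

Apply the min-plus product entry-by-entry:
  C[0][0] = min over k of (A[0][0] + B[0][0] = 5 + 5 = 10, A[0][1] + B[1][0] = -2 + 2 = 0, A[0][2] + B[2][0] = 6 + -3 = 3) = 0 (attained at k = 1)
  C[0][1] = min over k of (A[0][0] + B[0][1] = 5 + 1 = 6, A[0][1] + B[1][1] = -2 + 3 = 1, A[0][2] + B[2][1] = 6 + 2 = 8) = 1 (attained at k = 1)
  C[0][2] = min over k of (A[0][0] + B[0][2] = 5 + 6 = 11, A[0][1] + B[1][2] = -2 + 1 = -1, A[0][2] + B[2][2] = 6 + -4 = 2) = -1 (attained at k = 1)
  C[1][0] = min over k of (A[1][0] + B[0][0] = -1 + 5 = 4, A[1][1] + B[1][0] = 6 + 2 = 8, A[1][2] + B[2][0] = 10 + -3 = 7) = 4 (attained at k = 0)
  C[1][1] = min over k of (A[1][0] + B[0][1] = -1 + 1 = 0, A[1][1] + B[1][1] = 6 + 3 = 9, A[1][2] + B[2][1] = 10 + 2 = 12) = 0 (attained at k = 0)
  C[1][2] = min over k of (A[1][0] + B[0][2] = -1 + 6 = 5, A[1][1] + B[1][2] = 6 + 1 = 7, A[1][2] + B[2][2] = 10 + -4 = 6) = 5 (attained at k = 0)
  C[2][0] = min over k of (A[2][0] + B[0][0] = -4 + 5 = 1, A[2][1] + B[1][0] = 1 + 2 = 3, A[2][2] + B[2][0] = -3 + -3 = -6) = -6 (attained at k = 2)
  C[2][1] = min over k of (A[2][0] + B[0][1] = -4 + 1 = -3, A[2][1] + B[1][1] = 1 + 3 = 4, A[2][2] + B[2][1] = -3 + 2 = -1) = -3 (attained at k = 0)
  C[2][2] = min over k of (A[2][0] + B[0][2] = -4 + 6 = 2, A[2][1] + B[1][2] = 1 + 1 = 2, A[2][2] + B[2][2] = -3 + -4 = -7) = -7 (attained at k = 2)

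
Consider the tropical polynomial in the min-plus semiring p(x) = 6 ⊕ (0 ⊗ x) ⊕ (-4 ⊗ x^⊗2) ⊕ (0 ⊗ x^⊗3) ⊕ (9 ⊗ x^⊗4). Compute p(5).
p(5) = 5

A tropical monomial a ⊗ x^⊗i evaluates to a + i · x. Evaluating each term at x = 5:
  Term 0 contributes 6 + 0 · 5 = 6
  Term 1 contributes 0 + 1 · 5 = 5
  Term 2 contributes -4 + 2 · 5 = 6
  Term 3 contributes 0 + 3 · 5 = 15
  Term 4 contributes 9 + 4 · 5 = 29
p(5) = ⊕ of these = min[6, 5, 6, 15, 29] = 5.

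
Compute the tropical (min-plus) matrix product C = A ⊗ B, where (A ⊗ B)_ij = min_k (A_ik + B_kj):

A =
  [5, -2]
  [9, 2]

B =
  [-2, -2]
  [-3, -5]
A ⊗ B =
  [-5, -7]
  [-1, -3]

Apply the min-plus product entry-by-entry:
  C[0][0] = min over k of (A[0][0] + B[0][0] = 5 + -2 = 3, A[0][1] + B[1][0] = -2 + -3 = -5) = -5 (attained at k = 1)
  C[0][1] = min over k of (A[0][0] + B[0][1] = 5 + -2 = 3, A[0][1] + B[1][1] = -2 + -5 = -7) = -7 (attained at k = 1)
  C[1][0] = min over k of (A[1][0] + B[0][0] = 9 + -2 = 7, A[1][1] + B[1][0] = 2 + -3 = -1) = -1 (attained at k = 1)
  C[1][1] = min over k of (A[1][0] + B[0][1] = 9 + -2 = 7, A[1][1] + B[1][1] = 2 + -5 = -3) = -3 (attained at k = 1)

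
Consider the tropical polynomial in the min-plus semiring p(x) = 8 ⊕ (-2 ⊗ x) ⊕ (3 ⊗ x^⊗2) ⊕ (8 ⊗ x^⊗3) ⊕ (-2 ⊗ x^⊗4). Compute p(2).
p(2) = 0

A tropical monomial a ⊗ x^⊗i evaluates to a + i · x. Evaluating each term at x = 2:
  Term 0 contributes 8 + 0 · 2 = 8
  Term 1 contributes -2 + 1 · 2 = 0
  Term 2 contributes 3 + 2 · 2 = 7
  Term 3 contributes 8 + 3 · 2 = 14
  Term 4 contributes -2 + 4 · 2 = 6
p(2) = ⊕ of these = min[8, 0, 7, 14, 6] = 0.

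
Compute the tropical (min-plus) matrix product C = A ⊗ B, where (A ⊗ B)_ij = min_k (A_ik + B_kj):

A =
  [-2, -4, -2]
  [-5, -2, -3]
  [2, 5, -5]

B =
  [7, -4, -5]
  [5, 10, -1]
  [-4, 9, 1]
A ⊗ B =
  [-6, -6, -7]
  [-7, -9, -10]
  [-9, -2, -4]

Apply the min-plus product entry-by-entry:
  C[0][0] = min over k of (A[0][0] + B[0][0] = -2 + 7 = 5, A[0][1] + B[1][0] = -4 + 5 = 1, A[0][2] + B[2][0] = -2 + -4 = -6) = -6 (attained at k = 2)
  C[0][1] = min over k of (A[0][0] + B[0][1] = -2 + -4 = -6, A[0][1] + B[1][1] = -4 + 10 = 6, A[0][2] + B[2][1] = -2 + 9 = 7) = -6 (attained at k = 0)
  C[0][2] = min over k of (A[0][0] + B[0][2] = -2 + -5 = -7, A[0][1] + B[1][2] = -4 + -1 = -5, A[0][2] + B[2][2] = -2 + 1 = -1) = -7 (attained at k = 0)
  C[1][0] = min over k of (A[1][0] + B[0][0] = -5 + 7 = 2, A[1][1] + B[1][0] = -2 + 5 = 3, A[1][2] + B[2][0] = -3 + -4 = -7) = -7 (attained at k = 2)
  C[1][1] = min over k of (A[1][0] + B[0][1] = -5 + -4 = -9, A[1][1] + B[1][1] = -2 + 10 = 8, A[1][2] + B[2][1] = -3 + 9 = 6) = -9 (attained at k = 0)
  C[1][2] = min over k of (A[1][0] + B[0][2] = -5 + -5 = -10, A[1][1] + B[1][2] = -2 + -1 = -3, A[1][2] + B[2][2] = -3 + 1 = -2) = -10 (attained at k = 0)
  C[2][0] = min over k of (A[2][0] + B[0][0] = 2 + 7 = 9, A[2][1] + B[1][0] = 5 + 5 = 10, A[2][2] + B[2][0] = -5 + -4 = -9) = -9 (attained at k = 2)
  C[2][1] = min over k of (A[2][0] + B[0][1] = 2 + -4 = -2, A[2][1] + B[1][1] = 5 + 10 = 15, A[2][2] + B[2][1] = -5 + 9 = 4) = -2 (attained at k = 0)
  C[2][2] = min over k of (A[2][0] + B[0][2] = 2 + -5 = -3, A[2][1] + B[1][2] = 5 + -1 = 4, A[2][2] + B[2][2] = -5 + 1 = -4) = -4 (attained at k = 2)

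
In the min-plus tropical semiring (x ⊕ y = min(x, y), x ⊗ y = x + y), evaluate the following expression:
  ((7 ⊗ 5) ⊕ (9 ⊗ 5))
((7 ⊗ 5) ⊕ (9 ⊗ 5)) = 12

Expand innermost to outermost. Recall ⊕ takes the minimum of its arguments and ⊗ takes their sum. Working out the expression ((7 ⊗ 5) ⊕ (9 ⊗ 5)) gives 12.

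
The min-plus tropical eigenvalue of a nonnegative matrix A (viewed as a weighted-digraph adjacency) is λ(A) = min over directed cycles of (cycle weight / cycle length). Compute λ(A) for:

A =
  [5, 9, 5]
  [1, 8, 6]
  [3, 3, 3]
λ(A) = 3

Enumerate directed cycles and compute their means (weight / length). Sample:
  cycle 0 → 0: weight = 5, length = 1, mean = 5/1 ≈ 5.000
  cycle 1 → 1: weight = 8, length = 1, mean = 8/1 ≈ 8.000
  cycle 2 → 2: weight = 3, length = 1, mean = 3/1 ≈ 3.000
  cycle 0 → 1 → 0: weight = 10, length = 2, mean = 10/2 ≈ 5.000
  cycle 0 → 2 → 0: weight = 8, length = 2, mean = 8/2 ≈ 4.000
  cycle 1 → 0 → 1: weight = 10, length = 2, mean = 10/2 ≈ 5.000
Minimum mean = 3.000, attained e.g. along the cycle 2 → 2 with weight 3 and length 1. So λ(A) = 3/1 = 3.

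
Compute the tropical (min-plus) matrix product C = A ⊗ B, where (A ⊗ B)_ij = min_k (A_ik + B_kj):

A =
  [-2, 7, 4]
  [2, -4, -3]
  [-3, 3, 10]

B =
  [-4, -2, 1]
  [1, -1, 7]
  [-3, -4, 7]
A ⊗ B =
  [-6, -4, -1]
  [-6, -7, 3]
  [-7, -5, -2]

Apply the min-plus product entry-by-entry:
  C[0][0] = min over k of (A[0][0] + B[0][0] = -2 + -4 = -6, A[0][1] + B[1][0] = 7 + 1 = 8, A[0][2] + B[2][0] = 4 + -3 = 1) = -6 (attained at k = 0)
  C[0][1] = min over k of (A[0][0] + B[0][1] = -2 + -2 = -4, A[0][1] + B[1][1] = 7 + -1 = 6, A[0][2] + B[2][1] = 4 + -4 = 0) = -4 (attained at k = 0)
  C[0][2] = min over k of (A[0][0] + B[0][2] = -2 + 1 = -1, A[0][1] + B[1][2] = 7 + 7 = 14, A[0][2] + B[2][2] = 4 + 7 = 11) = -1 (attained at k = 0)
  C[1][0] = min over k of (A[1][0] + B[0][0] = 2 + -4 = -2, A[1][1] + B[1][0] = -4 + 1 = -3, A[1][2] + B[2][0] = -3 + -3 = -6) = -6 (attained at k = 2)
  C[1][1] = min over k of (A[1][0] + B[0][1] = 2 + -2 = 0, A[1][1] + B[1][1] = -4 + -1 = -5, A[1][2] + B[2][1] = -3 + -4 = -7) = -7 (attained at k = 2)
  C[1][2] = min over k of (A[1][0] + B[0][2] = 2 + 1 = 3, A[1][1] + B[1][2] = -4 + 7 = 3, A[1][2] + B[2][2] = -3 + 7 = 4) = 3 (attained at k = 0)
  C[2][0] = min over k of (A[2][0] + B[0][0] = -3 + -4 = -7, A[2][1] + B[1][0] = 3 + 1 = 4, A[2][2] + B[2][0] = 10 + -3 = 7) = -7 (attained at k = 0)
  C[2][1] = min over k of (A[2][0] + B[0][1] = -3 + -2 = -5, A[2][1] + B[1][1] = 3 + -1 = 2, A[2][2] + B[2][1] = 10 + -4 = 6) = -5 (attained at k = 0)
  C[2][2] = min over k of (A[2][0] + B[0][2] = -3 + 1 = -2, A[2][1] + B[1][2] = 3 + 7 = 10, A[2][2] + B[2][2] = 10 + 7 = 17) = -2 (attained at k = 0)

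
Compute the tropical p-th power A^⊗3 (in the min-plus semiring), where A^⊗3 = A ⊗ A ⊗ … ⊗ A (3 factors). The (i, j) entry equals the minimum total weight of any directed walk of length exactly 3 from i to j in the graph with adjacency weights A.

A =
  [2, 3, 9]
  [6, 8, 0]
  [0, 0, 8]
A^⊗3 =
  [3, 3, 5]
  [2, 3, 0]
  [0, 0, 3]

Each entry (A^⊗3)_ij equals the minimum over all length-3 walks i = v_0 → v_1 → … → v_3 = j of Σ_t A[v_t][v_{t+1}]. For example, for (i, j) = (0, 2) we minimise over 9 possible intermediate vertex sequences; the minimum is 5, attained along the walk 0 → 0 → 1 → 2.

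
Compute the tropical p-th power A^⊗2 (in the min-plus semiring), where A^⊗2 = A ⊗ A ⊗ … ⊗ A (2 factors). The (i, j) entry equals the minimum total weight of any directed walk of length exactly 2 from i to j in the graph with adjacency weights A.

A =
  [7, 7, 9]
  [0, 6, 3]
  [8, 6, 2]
A^⊗2 =
  [7, 13, 10]
  [6, 7, 5]
  [6, 8, 4]

Each entry (A^⊗2)_ij equals the minimum over all length-2 walks i = v_0 → v_1 → … → v_2 = j of Σ_t A[v_t][v_{t+1}]. For example, for (i, j) = (0, 2) we minimise over 3 possible intermediate vertex sequences; the minimum is 10, attained along the walk 0 → 1 → 2.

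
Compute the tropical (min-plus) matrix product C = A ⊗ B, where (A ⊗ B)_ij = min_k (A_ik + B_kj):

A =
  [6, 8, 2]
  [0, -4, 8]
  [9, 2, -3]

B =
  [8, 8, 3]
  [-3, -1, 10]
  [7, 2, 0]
A ⊗ B =
  [5, 4, 2]
  [-7, -5, 3]
  [-1, -1, -3]

Apply the min-plus product entry-by-entry:
  C[0][0] = min over k of (A[0][0] + B[0][0] = 6 + 8 = 14, A[0][1] + B[1][0] = 8 + -3 = 5, A[0][2] + B[2][0] = 2 + 7 = 9) = 5 (attained at k = 1)
  C[0][1] = min over k of (A[0][0] + B[0][1] = 6 + 8 = 14, A[0][1] + B[1][1] = 8 + -1 = 7, A[0][2] + B[2][1] = 2 + 2 = 4) = 4 (attained at k = 2)
  C[0][2] = min over k of (A[0][0] + B[0][2] = 6 + 3 = 9, A[0][1] + B[1][2] = 8 + 10 = 18, A[0][2] + B[2][2] = 2 + 0 = 2) = 2 (attained at k = 2)
  C[1][0] = min over k of (A[1][0] + B[0][0] = 0 + 8 = 8, A[1][1] + B[1][0] = -4 + -3 = -7, A[1][2] + B[2][0] = 8 + 7 = 15) = -7 (attained at k = 1)
  C[1][1] = min over k of (A[1][0] + B[0][1] = 0 + 8 = 8, A[1][1] + B[1][1] = -4 + -1 = -5, A[1][2] + B[2][1] = 8 + 2 = 10) = -5 (attained at k = 1)
  C[1][2] = min over k of (A[1][0] + B[0][2] = 0 + 3 = 3, A[1][1] + B[1][2] = -4 + 10 = 6, A[1][2] + B[2][2] = 8 + 0 = 8) = 3 (attained at k = 0)
  C[2][0] = min over k of (A[2][0] + B[0][0] = 9 + 8 = 17, A[2][1] + B[1][0] = 2 + -3 = -1, A[2][2] + B[2][0] = -3 + 7 = 4) = -1 (attained at k = 1)
  C[2][1] = min over k of (A[2][0] + B[0][1] = 9 + 8 = 17, A[2][1] + B[1][1] = 2 + -1 = 1, A[2][2] + B[2][1] = -3 + 2 = -1) = -1 (attained at k = 2)
  C[2][2] = min over k of (A[2][0] + B[0][2] = 9 + 3 = 12, A[2][1] + B[1][2] = 2 + 10 = 12, A[2][2] + B[2][2] = -3 + 0 = -3) = -3 (attained at k = 2)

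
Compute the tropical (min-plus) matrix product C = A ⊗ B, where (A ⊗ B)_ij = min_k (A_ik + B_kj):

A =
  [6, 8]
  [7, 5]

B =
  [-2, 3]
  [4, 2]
A ⊗ B =
  [4, 9]
  [5, 7]

Apply the min-plus product entry-by-entry:
  C[0][0] = min over k of (A[0][0] + B[0][0] = 6 + -2 = 4, A[0][1] + B[1][0] = 8 + 4 = 12) = 4 (attained at k = 0)
  C[0][1] = min over k of (A[0][0] + B[0][1] = 6 + 3 = 9, A[0][1] + B[1][1] = 8 + 2 = 10) = 9 (attained at k = 0)
  C[1][0] = min over k of (A[1][0] + B[0][0] = 7 + -2 = 5, A[1][1] + B[1][0] = 5 + 4 = 9) = 5 (attained at k = 0)
  C[1][1] = min over k of (A[1][0] + B[0][1] = 7 + 3 = 10, A[1][1] + B[1][1] = 5 + 2 = 7) = 7 (attained at k = 1)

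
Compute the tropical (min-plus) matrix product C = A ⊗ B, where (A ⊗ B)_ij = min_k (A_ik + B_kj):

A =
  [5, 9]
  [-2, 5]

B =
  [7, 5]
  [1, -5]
A ⊗ B =
  [10, 4]
  [5, 0]

Apply the min-plus product entry-by-entry:
  C[0][0] = min over k of (A[0][0] + B[0][0] = 5 + 7 = 12, A[0][1] + B[1][0] = 9 + 1 = 10) = 10 (attained at k = 1)
  C[0][1] = min over k of (A[0][0] + B[0][1] = 5 + 5 = 10, A[0][1] + B[1][1] = 9 + -5 = 4) = 4 (attained at k = 1)
  C[1][0] = min over k of (A[1][0] + B[0][0] = -2 + 7 = 5, A[1][1] + B[1][0] = 5 + 1 = 6) = 5 (attained at k = 0)
  C[1][1] = min over k of (A[1][0] + B[0][1] = -2 + 5 = 3, A[1][1] + B[1][1] = 5 + -5 = 0) = 0 (attained at k = 1)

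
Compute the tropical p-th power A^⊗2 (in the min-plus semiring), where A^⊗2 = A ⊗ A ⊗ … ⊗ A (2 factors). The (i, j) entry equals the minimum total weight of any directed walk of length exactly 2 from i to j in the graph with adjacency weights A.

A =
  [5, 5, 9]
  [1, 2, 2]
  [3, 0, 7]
A^⊗2 =
  [6, 7, 7]
  [3, 2, 4]
  [1, 2, 2]

Each entry (A^⊗2)_ij equals the minimum over all length-2 walks i = v_0 → v_1 → … → v_2 = j of Σ_t A[v_t][v_{t+1}]. For example, for (i, j) = (0, 2) we minimise over 3 possible intermediate vertex sequences; the minimum is 7, attained along the walk 0 → 1 → 2.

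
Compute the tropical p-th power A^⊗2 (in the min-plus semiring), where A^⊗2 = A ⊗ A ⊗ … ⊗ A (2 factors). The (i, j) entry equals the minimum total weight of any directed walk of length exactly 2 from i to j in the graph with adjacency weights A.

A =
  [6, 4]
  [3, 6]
A^⊗2 =
  [7, 10]
  [9, 7]

Each entry (A^⊗2)_ij equals the minimum over all length-2 walks i = v_0 → v_1 → … → v_2 = j of Σ_t A[v_t][v_{t+1}]. For example, for (i, j) = (0, 1) we minimise over 2 possible intermediate vertex sequences; the minimum is 10, attained along the walk 0 → 0 → 1.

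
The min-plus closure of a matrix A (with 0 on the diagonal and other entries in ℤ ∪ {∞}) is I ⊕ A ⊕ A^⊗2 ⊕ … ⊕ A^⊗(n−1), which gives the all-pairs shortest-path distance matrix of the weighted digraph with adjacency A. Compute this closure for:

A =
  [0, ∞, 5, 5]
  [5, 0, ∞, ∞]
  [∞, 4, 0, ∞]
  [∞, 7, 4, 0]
Closure =
  [0, 9, 5, 5]
  [5, 0, 10, 10]
  [9, 4, 0, 14]
  [12, 7, 4, 0]

This is the Floyd-Warshall all-pairs shortest-path computation. For each intermediate vertex k = 0, 1, …, 3, update dist[i][j] ← min(dist[i][j], dist[i][k] + dist[k][j]). The final matrix gives, for each (i, j), the minimum total weight of any directed path from i to j (possibly empty when i = j).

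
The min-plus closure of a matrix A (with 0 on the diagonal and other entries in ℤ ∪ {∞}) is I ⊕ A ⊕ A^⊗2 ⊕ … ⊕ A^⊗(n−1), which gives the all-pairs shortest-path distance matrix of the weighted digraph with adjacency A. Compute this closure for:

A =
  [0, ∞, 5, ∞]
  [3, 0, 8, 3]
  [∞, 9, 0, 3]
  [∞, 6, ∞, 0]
Closure =
  [0, 14, 5, 8]
  [3, 0, 8, 3]
  [12, 9, 0, 3]
  [9, 6, 14, 0]

This is the Floyd-Warshall all-pairs shortest-path computation. For each intermediate vertex k = 0, 1, …, 3, update dist[i][j] ← min(dist[i][j], dist[i][k] + dist[k][j]). The final matrix gives, for each (i, j), the minimum total weight of any directed path from i to j (possibly empty when i = j).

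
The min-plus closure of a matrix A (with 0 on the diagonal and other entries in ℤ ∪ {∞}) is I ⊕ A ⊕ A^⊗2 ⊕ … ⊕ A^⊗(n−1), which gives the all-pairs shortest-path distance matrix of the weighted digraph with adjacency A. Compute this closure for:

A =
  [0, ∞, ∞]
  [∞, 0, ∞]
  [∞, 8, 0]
Closure =
  [0, ∞, ∞]
  [∞, 0, ∞]
  [∞, 8, 0]

This is the Floyd-Warshall all-pairs shortest-path computation. For each intermediate vertex k = 0, 1, …, 2, update dist[i][j] ← min(dist[i][j], dist[i][k] + dist[k][j]). The final matrix gives, for each (i, j), the minimum total weight of any directed path from i to j (possibly empty when i = j).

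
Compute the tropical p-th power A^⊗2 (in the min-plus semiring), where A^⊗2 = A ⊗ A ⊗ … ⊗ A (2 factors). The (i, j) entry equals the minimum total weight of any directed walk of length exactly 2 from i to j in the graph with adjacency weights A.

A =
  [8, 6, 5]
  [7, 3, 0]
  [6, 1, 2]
A^⊗2 =
  [11, 6, 6]
  [6, 1, 2]
  [8, 3, 1]

Each entry (A^⊗2)_ij equals the minimum over all length-2 walks i = v_0 → v_1 → … → v_2 = j of Σ_t A[v_t][v_{t+1}]. For example, for (i, j) = (0, 2) we minimise over 3 possible intermediate vertex sequences; the minimum is 6, attained along the walk 0 → 1 → 2.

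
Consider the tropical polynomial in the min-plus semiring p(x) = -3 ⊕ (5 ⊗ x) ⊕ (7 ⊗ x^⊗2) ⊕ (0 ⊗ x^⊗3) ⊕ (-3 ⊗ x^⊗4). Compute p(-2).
p(-2) = -11

A tropical monomial a ⊗ x^⊗i evaluates to a + i · x. Evaluating each term at x = -2:
  Term 0 contributes -3 + 0 · -2 = -3
  Term 1 contributes 5 + 1 · -2 = 3
  Term 2 contributes 7 + 2 · -2 = 3
  Term 3 contributes 0 + 3 · -2 = -6
  Term 4 contributes -3 + 4 · -2 = -11
p(-2) = ⊕ of these = min[-3, 3, 3, -6, -11] = -11.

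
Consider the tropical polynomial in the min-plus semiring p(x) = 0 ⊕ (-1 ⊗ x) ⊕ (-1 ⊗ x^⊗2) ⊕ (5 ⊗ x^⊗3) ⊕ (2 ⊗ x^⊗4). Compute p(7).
p(7) = 0

A tropical monomial a ⊗ x^⊗i evaluates to a + i · x. Evaluating each term at x = 7:
  Term 0 contributes 0 + 0 · 7 = 0
  Term 1 contributes -1 + 1 · 7 = 6
  Term 2 contributes -1 + 2 · 7 = 13
  Term 3 contributes 5 + 3 · 7 = 26
  Term 4 contributes 2 + 4 · 7 = 30
p(7) = ⊕ of these = min[0, 6, 13, 26, 30] = 0.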